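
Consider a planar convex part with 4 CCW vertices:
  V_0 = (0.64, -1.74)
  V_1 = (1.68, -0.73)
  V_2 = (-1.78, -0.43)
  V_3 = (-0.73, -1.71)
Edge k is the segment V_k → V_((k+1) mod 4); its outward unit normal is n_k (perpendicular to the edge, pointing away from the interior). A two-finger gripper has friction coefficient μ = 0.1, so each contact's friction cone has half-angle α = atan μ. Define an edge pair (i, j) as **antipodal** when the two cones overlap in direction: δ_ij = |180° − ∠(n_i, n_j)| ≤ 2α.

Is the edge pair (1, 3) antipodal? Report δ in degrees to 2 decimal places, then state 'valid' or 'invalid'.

α = atan 0.1 = 5.71°;  2α = 11.42°
edge 1: e_1 = (-3.46, +0.30);  n_1 = (+0.0864, +0.9963)
edge 3: e_3 = (+1.37, -0.03);  n_3 = (-0.0219, -0.9998)
∠(n_1, n_3) = 176.30°
δ = |180° − 176.30°| = 3.70°
3.70° ≤ 2α = 11.42°  →  valid

δ = 3.70°, valid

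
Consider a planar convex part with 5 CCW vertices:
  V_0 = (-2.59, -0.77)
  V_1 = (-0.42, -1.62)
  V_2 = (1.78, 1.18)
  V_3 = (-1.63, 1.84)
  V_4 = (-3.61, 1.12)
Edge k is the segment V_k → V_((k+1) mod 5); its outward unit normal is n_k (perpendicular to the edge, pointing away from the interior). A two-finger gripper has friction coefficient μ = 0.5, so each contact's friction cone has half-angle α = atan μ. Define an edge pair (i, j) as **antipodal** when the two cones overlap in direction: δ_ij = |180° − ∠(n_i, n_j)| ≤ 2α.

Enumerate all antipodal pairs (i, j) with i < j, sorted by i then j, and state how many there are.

α = atan 0.5 = 26.57°;  2α = 53.13°
n_0 = (-0.3647, -0.9311)
n_1 = (+0.7863, -0.6178)
n_2 = (+0.1900, +0.9818)
n_3 = (-0.3417, +0.9398)
n_4 = (-0.8800, -0.4749)
  (0,1): δ = 106.77°  ·
  (0,2): δ = 10.44°  ✓
  (0,3): δ = 41.37°  ✓
  (0,4): δ = 139.75°  ·
  (1,2): δ = 62.80°  ·
  (1,3): δ = 31.86°  ✓
  (1,4): δ = 66.51°  ·
  (2,3): δ = 149.06°  ·
  (2,4): δ = 50.69°  ✓
  (3,4): δ = 81.63°  ·
antipodal pairs: 4

count = 4; pairs: (0,2), (0,3), (1,3), (2,4)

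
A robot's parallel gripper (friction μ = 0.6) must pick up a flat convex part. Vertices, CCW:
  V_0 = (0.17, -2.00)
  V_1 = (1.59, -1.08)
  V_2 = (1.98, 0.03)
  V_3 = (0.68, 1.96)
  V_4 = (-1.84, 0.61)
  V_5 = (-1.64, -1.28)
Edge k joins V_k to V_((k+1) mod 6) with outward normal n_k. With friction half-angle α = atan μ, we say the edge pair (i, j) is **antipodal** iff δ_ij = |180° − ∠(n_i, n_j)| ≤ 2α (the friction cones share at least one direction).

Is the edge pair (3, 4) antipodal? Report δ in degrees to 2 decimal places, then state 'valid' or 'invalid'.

δ = 112.14°, invalid

α = atan 0.6 = 30.96°;  2α = 61.93°
edge 3: e_3 = (-2.52, -1.35);  n_3 = (-0.4722, +0.8815)
edge 4: e_4 = (+0.20, -1.89);  n_4 = (-0.9944, -0.1052)
∠(n_3, n_4) = 67.86°
δ = |180° − 67.86°| = 112.14°
112.14° > 2α = 61.93°  →  invalid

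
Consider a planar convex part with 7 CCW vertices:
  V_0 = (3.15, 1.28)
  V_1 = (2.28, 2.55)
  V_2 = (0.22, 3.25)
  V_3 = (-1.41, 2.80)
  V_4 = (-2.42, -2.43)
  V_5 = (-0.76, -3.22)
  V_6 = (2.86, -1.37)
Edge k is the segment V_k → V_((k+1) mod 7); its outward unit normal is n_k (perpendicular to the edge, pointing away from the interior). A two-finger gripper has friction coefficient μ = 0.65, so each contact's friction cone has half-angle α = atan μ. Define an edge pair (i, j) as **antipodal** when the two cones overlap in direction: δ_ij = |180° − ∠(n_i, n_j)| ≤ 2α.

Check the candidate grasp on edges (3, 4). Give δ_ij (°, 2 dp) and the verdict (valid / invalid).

δ = 104.52°, invalid

α = atan 0.65 = 33.02°;  2α = 66.05°
edge 3: e_3 = (-1.01, -5.23);  n_3 = (-0.9819, +0.1896)
edge 4: e_4 = (+1.66, -0.79);  n_4 = (-0.4297, -0.9030)
∠(n_3, n_4) = 75.48°
δ = |180° − 75.48°| = 104.52°
104.52° > 2α = 66.05°  →  invalid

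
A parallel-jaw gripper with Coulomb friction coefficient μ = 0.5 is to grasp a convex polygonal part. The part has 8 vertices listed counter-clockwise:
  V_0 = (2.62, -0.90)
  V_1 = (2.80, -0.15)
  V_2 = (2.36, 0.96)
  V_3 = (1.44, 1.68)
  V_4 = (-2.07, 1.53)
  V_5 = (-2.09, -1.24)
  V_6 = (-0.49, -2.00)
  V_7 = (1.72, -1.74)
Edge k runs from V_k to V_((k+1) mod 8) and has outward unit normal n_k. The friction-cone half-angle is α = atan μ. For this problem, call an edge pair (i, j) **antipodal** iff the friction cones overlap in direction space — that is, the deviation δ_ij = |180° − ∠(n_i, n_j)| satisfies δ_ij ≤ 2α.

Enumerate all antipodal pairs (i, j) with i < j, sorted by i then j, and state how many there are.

count = 10; pairs: (0,4), (1,4), (1,5), (2,4), (2,5), (2,6), (3,5), (3,6), (3,7), (4,7)

α = atan 0.5 = 26.57°;  2α = 53.13°
n_0 = (+0.9724, -0.2334)
n_1 = (+0.9296, +0.3685)
n_2 = (+0.6163, +0.7875)
n_3 = (-0.0427, +0.9991)
n_4 = (-1.0000, +0.0072)
n_5 = (-0.4291, -0.9033)
n_6 = (+0.1168, -0.9932)
n_7 = (+0.6823, -0.7311)
  (0,1): δ = 144.88°  ·
  (0,2): δ = 114.55°  ·
  (0,3): δ = 74.06°  ·
  (0,4): δ = 13.08°  ✓
  (0,5): δ = 78.09°  ·
  (0,6): δ = 110.21°  ·
  (0,7): δ = 146.52°  ·
  (1,2): δ = 149.67°  ·
  (1,3): δ = 109.18°  ·
  (1,4): δ = 22.04°  ✓
  (1,5): δ = 42.97°  ✓
  (1,6): δ = 75.09°  ·
  (1,7): δ = 111.40°  ·
  (2,3): δ = 139.51°  ·
  (2,4): δ = 52.37°  ✓
  (2,5): δ = 12.64°  ✓
  (2,6): δ = 44.76°  ✓
  (2,7): δ = 81.07°  ·
  (3,4): δ = 92.86°  ·
  (3,5): δ = 27.85°  ✓
  (3,6): δ = 4.26°  ✓
  (3,7): δ = 40.58°  ✓
  (4,5): δ = 114.99°  ·
  (4,6): δ = 82.88°  ·
  (4,7): δ = 46.56°  ✓
  (5,6): δ = 147.88°  ·
  (5,7): δ = 111.57°  ·
  (6,7): δ = 143.68°  ·
antipodal pairs: 10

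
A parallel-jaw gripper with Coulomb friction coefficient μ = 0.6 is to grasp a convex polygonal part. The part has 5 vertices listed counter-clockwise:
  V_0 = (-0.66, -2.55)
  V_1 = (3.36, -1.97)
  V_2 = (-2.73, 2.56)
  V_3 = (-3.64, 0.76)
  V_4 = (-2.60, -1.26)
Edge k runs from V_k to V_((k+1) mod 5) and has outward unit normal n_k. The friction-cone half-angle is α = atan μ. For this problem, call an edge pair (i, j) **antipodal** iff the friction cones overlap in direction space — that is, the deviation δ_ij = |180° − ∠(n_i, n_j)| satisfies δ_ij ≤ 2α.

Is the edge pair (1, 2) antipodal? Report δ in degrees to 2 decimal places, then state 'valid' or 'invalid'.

δ = 80.18°, invalid

α = atan 0.6 = 30.96°;  2α = 61.93°
edge 1: e_1 = (-6.09, +4.53);  n_1 = (+0.5968, +0.8024)
edge 2: e_2 = (-0.91, -1.80);  n_2 = (-0.8924, +0.4512)
∠(n_1, n_2) = 99.82°
δ = |180° − 99.82°| = 80.18°
80.18° > 2α = 61.93°  →  invalid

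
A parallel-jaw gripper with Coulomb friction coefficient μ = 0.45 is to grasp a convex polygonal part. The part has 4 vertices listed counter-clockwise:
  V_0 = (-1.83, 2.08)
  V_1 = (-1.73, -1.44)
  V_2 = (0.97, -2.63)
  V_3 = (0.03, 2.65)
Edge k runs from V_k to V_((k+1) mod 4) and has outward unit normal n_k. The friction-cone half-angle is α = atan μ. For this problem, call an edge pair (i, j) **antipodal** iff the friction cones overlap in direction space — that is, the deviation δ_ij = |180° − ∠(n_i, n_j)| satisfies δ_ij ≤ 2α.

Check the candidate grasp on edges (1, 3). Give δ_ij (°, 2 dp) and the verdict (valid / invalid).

δ = 40.82°, valid

α = atan 0.45 = 24.23°;  2α = 48.46°
edge 1: e_1 = (+2.70, -1.19);  n_1 = (-0.4033, -0.9151)
edge 3: e_3 = (-1.86, -0.57);  n_3 = (-0.2930, +0.9561)
∠(n_1, n_3) = 139.18°
δ = |180° − 139.18°| = 40.82°
40.82° ≤ 2α = 48.46°  →  valid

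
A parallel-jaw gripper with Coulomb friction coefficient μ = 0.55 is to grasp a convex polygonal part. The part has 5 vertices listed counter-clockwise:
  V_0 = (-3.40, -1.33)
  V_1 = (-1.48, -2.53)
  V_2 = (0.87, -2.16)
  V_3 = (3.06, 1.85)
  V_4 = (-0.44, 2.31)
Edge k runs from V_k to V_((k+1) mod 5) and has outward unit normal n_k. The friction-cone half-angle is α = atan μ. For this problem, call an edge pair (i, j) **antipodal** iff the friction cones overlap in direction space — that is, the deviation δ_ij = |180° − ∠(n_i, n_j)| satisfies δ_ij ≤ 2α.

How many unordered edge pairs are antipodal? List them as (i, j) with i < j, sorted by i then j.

count = 4; pairs: (0,3), (1,3), (1,4), (2,4)

α = atan 0.55 = 28.81°;  2α = 57.62°
n_0 = (-0.5300, -0.8480)
n_1 = (+0.1555, -0.9878)
n_2 = (+0.8776, -0.4793)
n_3 = (+0.1303, +0.9915)
n_4 = (-0.7759, +0.6309)
  (0,1): δ = 139.05°  ·
  (0,2): δ = 86.64°  ·
  (0,3): δ = 24.52°  ✓
  (0,4): δ = 82.89°  ·
  (1,2): δ = 127.59°  ·
  (1,3): δ = 16.43°  ✓
  (1,4): δ = 41.93°  ✓
  (2,3): δ = 68.85°  ·
  (2,4): δ = 10.48°  ✓
  (3,4): δ = 121.63°  ·
antipodal pairs: 4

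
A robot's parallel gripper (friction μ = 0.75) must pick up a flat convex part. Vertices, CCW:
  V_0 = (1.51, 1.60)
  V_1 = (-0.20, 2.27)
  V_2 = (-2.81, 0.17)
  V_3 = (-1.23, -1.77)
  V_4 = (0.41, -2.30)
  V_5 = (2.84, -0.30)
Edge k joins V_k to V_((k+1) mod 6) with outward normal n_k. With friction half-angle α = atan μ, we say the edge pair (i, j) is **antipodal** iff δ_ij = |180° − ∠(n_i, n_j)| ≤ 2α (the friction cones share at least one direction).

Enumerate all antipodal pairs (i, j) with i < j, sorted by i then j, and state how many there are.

count = 7; pairs: (0,2), (0,3), (0,4), (1,3), (1,4), (2,5), (3,5)

α = atan 0.75 = 36.87°;  2α = 73.74°
n_0 = (+0.3648, +0.9311)
n_1 = (-0.6269, +0.7791)
n_2 = (-0.7754, -0.6315)
n_3 = (-0.3075, -0.9515)
n_4 = (+0.6355, -0.7721)
n_5 = (+0.8192, +0.5735)
  (0,1): δ = 119.78°  ·
  (0,2): δ = 29.44°  ✓
  (0,3): δ = 3.49°  ✓
  (0,4): δ = 60.85°  ✓
  (0,5): δ = 146.39°  ·
  (1,2): δ = 89.66°  ·
  (1,3): δ = 56.73°  ✓
  (1,4): δ = 0.64°  ✓
  (1,5): δ = 86.17°  ·
  (2,3): δ = 147.07°  ·
  (2,4): δ = 89.70°  ·
  (2,5): δ = 4.17°  ✓
  (3,4): δ = 122.63°  ·
  (3,5): δ = 37.10°  ✓
  (4,5): δ = 94.46°  ·
antipodal pairs: 7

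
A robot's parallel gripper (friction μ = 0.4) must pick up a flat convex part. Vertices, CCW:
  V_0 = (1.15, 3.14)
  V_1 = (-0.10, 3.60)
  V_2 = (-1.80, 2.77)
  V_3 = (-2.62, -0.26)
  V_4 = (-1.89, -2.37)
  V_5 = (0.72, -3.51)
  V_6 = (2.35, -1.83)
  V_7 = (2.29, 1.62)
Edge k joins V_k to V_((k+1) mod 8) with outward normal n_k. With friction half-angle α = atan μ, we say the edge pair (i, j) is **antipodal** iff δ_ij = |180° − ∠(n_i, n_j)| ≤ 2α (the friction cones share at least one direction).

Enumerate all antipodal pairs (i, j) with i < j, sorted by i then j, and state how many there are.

α = atan 0.4 = 21.80°;  2α = 43.60°
n_0 = (+0.3454, +0.9385)
n_1 = (-0.4387, +0.8986)
n_2 = (-0.9653, +0.2612)
n_3 = (-0.9450, -0.3270)
n_4 = (-0.4003, -0.9164)
n_5 = (+0.7177, -0.6963)
n_6 = (+0.9998, +0.0174)
n_7 = (+0.8000, +0.6000)
  (0,1): δ = 133.77°  ·
  (0,2): δ = 84.94°  ·
  (0,3): δ = 50.71°  ·
  (0,4): δ = 3.39°  ✓
  (0,5): δ = 66.07°  ·
  (0,6): δ = 111.20°  ·
  (0,7): δ = 147.07°  ·
  (1,2): δ = 131.17°  ·
  (1,3): δ = 96.94°  ·
  (1,4): δ = 49.62°  ·
  (1,5): δ = 19.84°  ✓
  (1,6): δ = 64.97°  ·
  (1,7): δ = 100.85°  ·
  (2,3): δ = 145.77°  ·
  (2,4): δ = 98.45°  ·
  (2,5): δ = 28.99°  ✓
  (2,6): δ = 16.14°  ✓
  (2,7): δ = 52.01°  ·
  (3,4): δ = 132.68°  ·
  (3,5): δ = 63.22°  ·
  (3,6): δ = 18.09°  ✓
  (3,7): δ = 17.79°  ✓
  (4,5): δ = 110.54°  ·
  (4,6): δ = 65.41°  ·
  (4,7): δ = 29.54°  ✓
  (5,6): δ = 134.87°  ·
  (5,7): δ = 99.00°  ·
  (6,7): δ = 144.13°  ·
antipodal pairs: 7

count = 7; pairs: (0,4), (1,5), (2,5), (2,6), (3,6), (3,7), (4,7)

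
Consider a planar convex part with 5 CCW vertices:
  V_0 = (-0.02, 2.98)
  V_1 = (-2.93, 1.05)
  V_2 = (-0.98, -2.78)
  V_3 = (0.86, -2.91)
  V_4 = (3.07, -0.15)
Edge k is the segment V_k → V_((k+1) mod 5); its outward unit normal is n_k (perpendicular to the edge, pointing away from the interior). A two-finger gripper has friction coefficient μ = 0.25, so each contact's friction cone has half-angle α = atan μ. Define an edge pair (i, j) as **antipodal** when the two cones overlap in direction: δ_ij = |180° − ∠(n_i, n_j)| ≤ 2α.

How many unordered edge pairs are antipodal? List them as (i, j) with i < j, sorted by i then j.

count = 2; pairs: (0,3), (1,4)

α = atan 0.25 = 14.04°;  2α = 28.07°
n_0 = (-0.5527, +0.8334)
n_1 = (-0.8911, -0.4537)
n_2 = (-0.0705, -0.9975)
n_3 = (+0.7806, -0.6250)
n_4 = (+0.7116, +0.7025)
  (0,1): δ = 96.57°  ·
  (0,2): δ = 37.59°  ·
  (0,3): δ = 17.76°  ✓
  (0,4): δ = 101.08°  ·
  (1,2): δ = 121.02°  ·
  (1,3): δ = 65.67°  ·
  (1,4): δ = 17.65°  ✓
  (2,3): δ = 124.64°  ·
  (2,4): δ = 41.33°  ·
  (3,4): δ = 96.68°  ·
antipodal pairs: 2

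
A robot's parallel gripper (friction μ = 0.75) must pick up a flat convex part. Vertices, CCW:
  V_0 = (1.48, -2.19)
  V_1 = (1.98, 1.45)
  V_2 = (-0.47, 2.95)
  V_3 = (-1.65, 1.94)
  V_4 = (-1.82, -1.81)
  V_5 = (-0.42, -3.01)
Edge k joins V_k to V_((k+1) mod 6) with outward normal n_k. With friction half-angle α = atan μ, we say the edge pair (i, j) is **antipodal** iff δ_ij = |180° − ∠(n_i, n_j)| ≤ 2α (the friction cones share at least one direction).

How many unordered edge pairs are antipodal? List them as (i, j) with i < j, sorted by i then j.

α = atan 0.75 = 36.87°;  2α = 73.74°
n_0 = (+0.9907, -0.1361)
n_1 = (+0.5222, +0.8529)
n_2 = (-0.6503, +0.7597)
n_3 = (-0.9990, +0.0453)
n_4 = (-0.6508, -0.7593)
n_5 = (+0.3963, -0.9181)
  (0,1): δ = 113.66°  ·
  (0,2): δ = 41.62°  ✓
  (0,3): δ = 5.23°  ✓
  (0,4): δ = 57.22°  ✓
  (0,5): δ = 121.17°  ·
  (1,2): δ = 107.96°  ·
  (1,3): δ = 61.12°  ✓
  (1,4): δ = 9.12°  ✓
  (1,5): δ = 54.82°  ✓
  (2,3): δ = 133.16°  ·
  (2,4): δ = 81.16°  ·
  (2,5): δ = 17.22°  ✓
  (3,4): δ = 128.01°  ·
  (3,5): δ = 64.06°  ✓
  (4,5): δ = 116.05°  ·
antipodal pairs: 8

count = 8; pairs: (0,2), (0,3), (0,4), (1,3), (1,4), (1,5), (2,5), (3,5)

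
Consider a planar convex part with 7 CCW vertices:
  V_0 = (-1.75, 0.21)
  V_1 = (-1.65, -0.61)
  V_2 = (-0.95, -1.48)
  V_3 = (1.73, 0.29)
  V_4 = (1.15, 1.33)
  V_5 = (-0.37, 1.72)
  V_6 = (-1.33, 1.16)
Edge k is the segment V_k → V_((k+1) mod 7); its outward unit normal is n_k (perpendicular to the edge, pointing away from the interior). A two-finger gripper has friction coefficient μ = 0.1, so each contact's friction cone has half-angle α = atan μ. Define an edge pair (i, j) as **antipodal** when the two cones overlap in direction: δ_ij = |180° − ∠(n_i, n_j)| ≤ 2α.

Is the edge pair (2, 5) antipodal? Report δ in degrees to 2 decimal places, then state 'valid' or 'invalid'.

δ = 3.19°, valid

α = atan 0.1 = 5.71°;  2α = 11.42°
edge 2: e_2 = (+2.68, +1.77);  n_2 = (+0.5511, -0.8344)
edge 5: e_5 = (-0.96, -0.56);  n_5 = (-0.5039, +0.8638)
∠(n_2, n_5) = 176.81°
δ = |180° − 176.81°| = 3.19°
3.19° ≤ 2α = 11.42°  →  valid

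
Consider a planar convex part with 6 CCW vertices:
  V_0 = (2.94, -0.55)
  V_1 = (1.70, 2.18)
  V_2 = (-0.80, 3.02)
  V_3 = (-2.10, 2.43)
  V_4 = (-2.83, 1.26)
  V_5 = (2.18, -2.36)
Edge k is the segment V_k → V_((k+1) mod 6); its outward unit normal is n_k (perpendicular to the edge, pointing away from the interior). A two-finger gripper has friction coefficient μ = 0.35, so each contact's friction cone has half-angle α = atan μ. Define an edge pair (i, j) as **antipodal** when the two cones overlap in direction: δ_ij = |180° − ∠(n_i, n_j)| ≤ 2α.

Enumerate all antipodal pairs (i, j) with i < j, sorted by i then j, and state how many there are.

count = 3; pairs: (0,4), (1,4), (3,5)

α = atan 0.35 = 19.29°;  2α = 38.58°
n_0 = (+0.9105, +0.4136)
n_1 = (+0.3185, +0.9479)
n_2 = (-0.4133, +0.9106)
n_3 = (-0.8484, +0.5293)
n_4 = (-0.5857, -0.8106)
n_5 = (+0.9220, -0.3871)
  (0,1): δ = 133.00°  ·
  (0,2): δ = 90.02°  ·
  (0,3): δ = 56.39°  ·
  (0,4): δ = 29.72°  ✓
  (0,5): δ = 132.79°  ·
  (1,2): δ = 137.02°  ·
  (1,3): δ = 103.39°  ·
  (1,4): δ = 17.28°  ✓
  (1,5): δ = 85.80°  ·
  (2,3): δ = 146.37°  ·
  (2,4): δ = 60.26°  ·
  (2,5): δ = 42.81°  ·
  (3,4): δ = 93.89°  ·
  (3,5): δ = 9.18°  ✓
  (4,5): δ = 76.93°  ·
antipodal pairs: 3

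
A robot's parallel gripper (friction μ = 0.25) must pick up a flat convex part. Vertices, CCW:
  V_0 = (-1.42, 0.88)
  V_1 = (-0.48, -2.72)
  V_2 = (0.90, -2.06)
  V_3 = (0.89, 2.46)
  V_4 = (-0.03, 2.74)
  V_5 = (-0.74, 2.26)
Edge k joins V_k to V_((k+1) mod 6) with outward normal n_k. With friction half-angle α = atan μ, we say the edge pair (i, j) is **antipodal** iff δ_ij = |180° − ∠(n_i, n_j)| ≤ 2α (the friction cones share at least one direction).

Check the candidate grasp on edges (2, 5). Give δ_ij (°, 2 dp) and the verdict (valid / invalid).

α = atan 0.25 = 14.04°;  2α = 28.07°
edge 2: e_2 = (-0.01, +4.52);  n_2 = (+1.0000, +0.0022)
edge 5: e_5 = (-0.68, -1.38);  n_5 = (-0.8970, +0.4420)
∠(n_2, n_5) = 153.64°
δ = |180° − 153.64°| = 26.36°
26.36° ≤ 2α = 28.07°  →  valid

δ = 26.36°, valid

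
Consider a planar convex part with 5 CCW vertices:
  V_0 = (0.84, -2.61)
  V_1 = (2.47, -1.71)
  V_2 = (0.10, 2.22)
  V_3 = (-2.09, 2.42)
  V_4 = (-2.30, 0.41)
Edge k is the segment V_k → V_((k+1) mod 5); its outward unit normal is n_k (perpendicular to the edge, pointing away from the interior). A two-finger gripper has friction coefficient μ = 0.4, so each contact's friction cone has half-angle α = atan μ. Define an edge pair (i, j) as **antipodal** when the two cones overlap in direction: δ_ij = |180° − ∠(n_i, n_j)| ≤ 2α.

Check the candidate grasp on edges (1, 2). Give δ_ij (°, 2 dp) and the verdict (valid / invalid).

δ = 126.31°, invalid

α = atan 0.4 = 21.80°;  2α = 43.60°
edge 1: e_1 = (-2.37, +3.93);  n_1 = (+0.8563, +0.5164)
edge 2: e_2 = (-2.19, +0.20);  n_2 = (+0.0909, +0.9959)
∠(n_1, n_2) = 53.69°
δ = |180° − 53.69°| = 126.31°
126.31° > 2α = 43.60°  →  invalid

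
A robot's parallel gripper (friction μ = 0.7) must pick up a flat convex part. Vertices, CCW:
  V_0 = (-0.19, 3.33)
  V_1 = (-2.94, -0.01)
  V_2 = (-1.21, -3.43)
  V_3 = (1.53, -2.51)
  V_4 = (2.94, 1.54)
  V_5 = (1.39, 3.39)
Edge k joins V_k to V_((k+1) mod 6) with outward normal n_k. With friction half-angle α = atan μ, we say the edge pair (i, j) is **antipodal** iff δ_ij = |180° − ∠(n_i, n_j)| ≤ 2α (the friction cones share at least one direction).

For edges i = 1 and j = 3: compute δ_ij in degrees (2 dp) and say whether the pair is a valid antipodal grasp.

δ = 46.03°, valid

α = atan 0.7 = 34.99°;  2α = 69.98°
edge 1: e_1 = (+1.73, -3.42);  n_1 = (-0.8923, -0.4514)
edge 3: e_3 = (+1.41, +4.05);  n_3 = (+0.9444, -0.3288)
∠(n_1, n_3) = 133.97°
δ = |180° − 133.97°| = 46.03°
46.03° ≤ 2α = 69.98°  →  valid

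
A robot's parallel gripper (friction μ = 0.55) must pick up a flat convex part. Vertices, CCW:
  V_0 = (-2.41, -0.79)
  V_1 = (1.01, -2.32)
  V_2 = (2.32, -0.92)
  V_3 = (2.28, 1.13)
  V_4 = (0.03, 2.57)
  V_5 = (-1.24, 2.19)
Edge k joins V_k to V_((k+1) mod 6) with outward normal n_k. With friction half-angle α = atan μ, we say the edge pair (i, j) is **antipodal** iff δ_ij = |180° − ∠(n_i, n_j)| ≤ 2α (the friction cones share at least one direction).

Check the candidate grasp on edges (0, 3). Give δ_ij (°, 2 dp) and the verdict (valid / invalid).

α = atan 0.55 = 28.81°;  2α = 57.62°
edge 0: e_0 = (+3.42, -1.53);  n_0 = (-0.4084, -0.9128)
edge 3: e_3 = (-2.25, +1.44);  n_3 = (+0.5391, +0.8423)
∠(n_0, n_3) = 171.48°
δ = |180° − 171.48°| = 8.52°
8.52° ≤ 2α = 57.62°  →  valid

δ = 8.52°, valid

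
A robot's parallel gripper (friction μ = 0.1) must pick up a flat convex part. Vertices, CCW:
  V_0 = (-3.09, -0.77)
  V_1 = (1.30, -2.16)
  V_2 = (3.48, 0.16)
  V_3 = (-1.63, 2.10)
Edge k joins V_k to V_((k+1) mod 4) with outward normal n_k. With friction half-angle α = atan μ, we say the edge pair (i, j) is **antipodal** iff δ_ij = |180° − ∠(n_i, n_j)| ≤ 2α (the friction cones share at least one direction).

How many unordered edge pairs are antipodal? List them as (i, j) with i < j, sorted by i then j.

count = 1; pairs: (0,2)

α = atan 0.1 = 5.71°;  2α = 11.42°
n_0 = (-0.3019, -0.9534)
n_1 = (+0.7288, -0.6848)
n_2 = (+0.3549, +0.9349)
n_3 = (-0.8913, +0.4534)
  (0,1): δ = 115.65°  ·
  (0,2): δ = 3.22°  ✓
  (0,3): δ = 80.61°  ·
  (1,2): δ = 67.57°  ·
  (1,3): δ = 16.26°  ·
  (2,3): δ = 96.17°  ·
antipodal pairs: 1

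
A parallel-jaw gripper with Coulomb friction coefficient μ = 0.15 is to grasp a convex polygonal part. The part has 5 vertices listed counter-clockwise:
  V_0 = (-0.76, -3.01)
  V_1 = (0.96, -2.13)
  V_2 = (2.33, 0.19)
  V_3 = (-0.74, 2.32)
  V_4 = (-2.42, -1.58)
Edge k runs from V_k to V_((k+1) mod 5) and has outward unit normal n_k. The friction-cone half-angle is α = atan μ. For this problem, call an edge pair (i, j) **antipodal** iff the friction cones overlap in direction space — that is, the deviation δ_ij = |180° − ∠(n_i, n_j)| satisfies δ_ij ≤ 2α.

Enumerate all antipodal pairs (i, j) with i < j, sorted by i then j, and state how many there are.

α = atan 0.15 = 8.53°;  2α = 17.06°
n_0 = (+0.4555, -0.8902)
n_1 = (+0.8611, -0.5085)
n_2 = (+0.5700, +0.8216)
n_3 = (-0.9184, +0.3956)
n_4 = (-0.6527, -0.7576)
  (0,1): δ = 147.66°  ·
  (0,2): δ = 61.85°  ·
  (0,3): δ = 39.60°  ·
  (0,4): δ = 112.16°  ·
  (1,2): δ = 94.19°  ·
  (1,3): δ = 7.26°  ✓
  (1,4): δ = 79.82°  ·
  (2,3): δ = 78.55°  ·
  (2,4): δ = 5.99°  ✓
  (3,4): δ = 107.44°  ·
antipodal pairs: 2

count = 2; pairs: (1,3), (2,4)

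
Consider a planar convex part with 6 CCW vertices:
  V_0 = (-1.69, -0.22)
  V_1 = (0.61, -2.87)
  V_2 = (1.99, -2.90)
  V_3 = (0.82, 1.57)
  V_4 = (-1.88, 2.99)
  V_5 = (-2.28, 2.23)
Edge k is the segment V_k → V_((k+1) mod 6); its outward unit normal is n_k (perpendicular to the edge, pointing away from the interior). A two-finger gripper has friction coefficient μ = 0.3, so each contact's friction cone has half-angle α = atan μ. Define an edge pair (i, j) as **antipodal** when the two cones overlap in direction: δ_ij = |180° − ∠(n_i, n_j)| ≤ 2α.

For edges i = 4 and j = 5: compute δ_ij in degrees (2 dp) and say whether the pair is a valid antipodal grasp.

δ = 138.70°, invalid

α = atan 0.3 = 16.70°;  2α = 33.40°
edge 4: e_4 = (-0.40, -0.76);  n_4 = (-0.8849, +0.4657)
edge 5: e_5 = (+0.59, -2.45);  n_5 = (-0.9722, -0.2341)
∠(n_4, n_5) = 41.30°
δ = |180° − 41.30°| = 138.70°
138.70° > 2α = 33.40°  →  invalid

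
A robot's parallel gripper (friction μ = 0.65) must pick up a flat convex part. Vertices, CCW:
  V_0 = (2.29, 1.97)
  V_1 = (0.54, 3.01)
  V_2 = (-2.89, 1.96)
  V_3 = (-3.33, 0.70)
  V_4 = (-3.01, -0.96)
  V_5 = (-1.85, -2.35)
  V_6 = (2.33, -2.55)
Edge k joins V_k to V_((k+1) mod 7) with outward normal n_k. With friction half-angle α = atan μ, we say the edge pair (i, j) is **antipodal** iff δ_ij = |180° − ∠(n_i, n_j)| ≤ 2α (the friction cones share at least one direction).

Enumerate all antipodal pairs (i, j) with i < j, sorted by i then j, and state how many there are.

count = 7; pairs: (0,3), (0,4), (0,5), (1,5), (2,6), (3,6), (4,6)

α = atan 0.65 = 33.02°;  2α = 66.05°
n_0 = (+0.5109, +0.8597)
n_1 = (-0.2927, +0.9562)
n_2 = (-0.9441, +0.3297)
n_3 = (-0.9819, -0.1893)
n_4 = (-0.7678, -0.6407)
n_5 = (-0.0478, -0.9989)
n_6 = (+1.0000, +0.0088)
  (0,1): δ = 132.26°  ·
  (0,2): δ = 78.53°  ·
  (0,3): δ = 48.37°  ✓
  (0,4): δ = 19.43°  ✓
  (0,5): δ = 27.98°  ✓
  (0,6): δ = 121.23°  ·
  (1,2): δ = 126.27°  ·
  (1,3): δ = 96.11°  ·
  (1,4): δ = 67.17°  ·
  (1,5): δ = 19.76°  ✓
  (1,6): δ = 73.49°  ·
  (2,3): δ = 149.84°  ·
  (2,4): δ = 120.90°  ·
  (2,5): δ = 73.49°  ·
  (2,6): δ = 19.76°  ✓
  (3,4): δ = 151.07°  ·
  (3,5): δ = 103.65°  ·
  (3,6): δ = 10.40°  ✓
  (4,5): δ = 132.59°  ·
  (4,6): δ = 39.34°  ✓
  (5,6): δ = 86.75°  ·
antipodal pairs: 7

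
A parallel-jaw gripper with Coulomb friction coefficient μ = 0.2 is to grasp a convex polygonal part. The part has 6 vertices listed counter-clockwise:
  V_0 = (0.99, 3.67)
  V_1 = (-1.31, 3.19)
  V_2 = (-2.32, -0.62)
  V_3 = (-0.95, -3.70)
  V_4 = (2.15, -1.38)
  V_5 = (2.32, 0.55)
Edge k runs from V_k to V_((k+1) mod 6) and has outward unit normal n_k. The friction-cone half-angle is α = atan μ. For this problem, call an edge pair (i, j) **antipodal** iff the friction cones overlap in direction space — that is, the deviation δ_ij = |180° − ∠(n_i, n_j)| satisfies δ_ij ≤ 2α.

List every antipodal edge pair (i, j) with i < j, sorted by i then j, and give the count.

count = 2; pairs: (1,4), (2,5)

α = atan 0.2 = 11.31°;  2α = 22.62°
n_0 = (-0.2043, +0.9789)
n_1 = (-0.9666, +0.2562)
n_2 = (-0.9137, -0.4064)
n_3 = (+0.5992, -0.8006)
n_4 = (+0.9961, -0.0877)
n_5 = (+0.9199, +0.3921)
  (0,1): δ = 116.64°  ·
  (0,2): δ = 77.81°  ·
  (0,3): δ = 25.02°  ·
  (0,4): δ = 73.18°  ·
  (0,5): δ = 101.30°  ·
  (1,2): δ = 141.17°  ·
  (1,3): δ = 38.34°  ·
  (1,4): δ = 9.81°  ✓
  (1,5): δ = 37.93°  ·
  (2,3): δ = 77.17°  ·
  (2,4): δ = 29.01°  ·
  (2,5): δ = 0.89°  ✓
  (3,4): δ = 131.84°  ·
  (3,5): δ = 103.72°  ·
  (4,5): δ = 151.88°  ·
antipodal pairs: 2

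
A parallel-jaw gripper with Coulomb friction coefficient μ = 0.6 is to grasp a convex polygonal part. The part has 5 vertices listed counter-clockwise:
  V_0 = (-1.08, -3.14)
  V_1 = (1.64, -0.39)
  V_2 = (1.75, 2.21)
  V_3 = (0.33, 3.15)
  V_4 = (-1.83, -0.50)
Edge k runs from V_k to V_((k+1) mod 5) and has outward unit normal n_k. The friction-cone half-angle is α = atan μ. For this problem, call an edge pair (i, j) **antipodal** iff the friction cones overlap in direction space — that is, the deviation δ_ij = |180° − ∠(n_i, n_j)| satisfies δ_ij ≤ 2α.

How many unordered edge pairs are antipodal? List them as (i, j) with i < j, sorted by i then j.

α = atan 0.6 = 30.96°;  2α = 61.93°
n_0 = (+0.7110, -0.7032)
n_1 = (+0.9991, -0.0423)
n_2 = (+0.5520, +0.8339)
n_3 = (-0.8606, +0.5093)
n_4 = (-0.9619, -0.2733)
  (0,1): δ = 137.74°  ·
  (0,2): δ = 78.82°  ·
  (0,3): δ = 14.07°  ✓
  (0,4): δ = 60.55°  ✓
  (1,2): δ = 121.08°  ·
  (1,3): δ = 28.19°  ✓
  (1,4): δ = 18.28°  ✓
  (2,3): δ = 87.11°  ·
  (2,4): δ = 40.64°  ✓
  (3,4): δ = 133.52°  ·
antipodal pairs: 5

count = 5; pairs: (0,3), (0,4), (1,3), (1,4), (2,4)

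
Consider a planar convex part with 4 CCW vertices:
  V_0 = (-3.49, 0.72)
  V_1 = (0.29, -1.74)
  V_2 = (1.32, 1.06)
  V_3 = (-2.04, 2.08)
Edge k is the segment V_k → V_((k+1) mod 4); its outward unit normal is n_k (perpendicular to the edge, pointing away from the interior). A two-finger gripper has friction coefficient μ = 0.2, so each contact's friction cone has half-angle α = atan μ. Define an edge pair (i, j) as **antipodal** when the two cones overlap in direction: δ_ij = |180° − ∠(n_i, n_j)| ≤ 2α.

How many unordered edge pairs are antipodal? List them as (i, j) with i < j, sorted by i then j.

α = atan 0.2 = 11.31°;  2α = 22.62°
n_0 = (-0.5455, -0.8381)
n_1 = (+0.9385, -0.3452)
n_2 = (+0.2905, +0.9569)
n_3 = (-0.6841, +0.7294)
  (0,1): δ = 77.14°  ·
  (0,2): δ = 16.17°  ✓
  (0,3): δ = 76.22°  ·
  (1,2): δ = 86.69°  ·
  (1,3): δ = 26.64°  ·
  (2,3): δ = 119.95°  ·
antipodal pairs: 1

count = 1; pairs: (0,2)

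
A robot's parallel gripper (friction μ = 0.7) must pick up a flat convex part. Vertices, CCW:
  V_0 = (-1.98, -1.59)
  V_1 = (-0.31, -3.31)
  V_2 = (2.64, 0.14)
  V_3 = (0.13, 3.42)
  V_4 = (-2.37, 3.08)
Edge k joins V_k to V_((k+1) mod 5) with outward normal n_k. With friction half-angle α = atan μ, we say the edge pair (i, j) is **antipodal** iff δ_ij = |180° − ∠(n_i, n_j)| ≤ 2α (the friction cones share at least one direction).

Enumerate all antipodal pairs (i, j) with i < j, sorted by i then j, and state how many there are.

count = 5; pairs: (0,2), (0,3), (1,3), (1,4), (2,4)

α = atan 0.7 = 34.99°;  2α = 69.98°
n_0 = (-0.7175, -0.6966)
n_1 = (+0.7600, -0.6499)
n_2 = (+0.7942, +0.6077)
n_3 = (-0.1348, +0.9909)
n_4 = (-0.9965, -0.0832)
  (0,1): δ = 84.69°  ·
  (0,2): δ = 6.73°  ✓
  (0,3): δ = 53.59°  ✓
  (0,4): δ = 140.62°  ·
  (1,2): δ = 102.04°  ·
  (1,3): δ = 41.72°  ✓
  (1,4): δ = 45.31°  ✓
  (2,3): δ = 119.68°  ·
  (2,4): δ = 32.65°  ✓
  (3,4): δ = 92.97°  ·
antipodal pairs: 5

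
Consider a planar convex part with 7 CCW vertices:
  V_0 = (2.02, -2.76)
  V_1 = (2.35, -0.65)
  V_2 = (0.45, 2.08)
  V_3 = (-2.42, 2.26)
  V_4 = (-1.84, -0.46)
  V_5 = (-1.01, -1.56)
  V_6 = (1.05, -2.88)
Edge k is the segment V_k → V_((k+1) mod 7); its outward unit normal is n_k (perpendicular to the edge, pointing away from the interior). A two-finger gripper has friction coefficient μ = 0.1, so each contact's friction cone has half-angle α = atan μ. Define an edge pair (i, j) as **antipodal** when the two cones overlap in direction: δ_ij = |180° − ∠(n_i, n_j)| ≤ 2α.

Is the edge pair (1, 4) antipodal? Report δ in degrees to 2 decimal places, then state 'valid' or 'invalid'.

α = atan 0.1 = 5.71°;  2α = 11.42°
edge 1: e_1 = (-1.90, +2.73);  n_1 = (+0.8208, +0.5712)
edge 4: e_4 = (+0.83, -1.10);  n_4 = (-0.7983, -0.6023)
∠(n_1, n_4) = 177.80°
δ = |180° − 177.80°| = 2.20°
2.20° ≤ 2α = 11.42°  →  valid

δ = 2.20°, valid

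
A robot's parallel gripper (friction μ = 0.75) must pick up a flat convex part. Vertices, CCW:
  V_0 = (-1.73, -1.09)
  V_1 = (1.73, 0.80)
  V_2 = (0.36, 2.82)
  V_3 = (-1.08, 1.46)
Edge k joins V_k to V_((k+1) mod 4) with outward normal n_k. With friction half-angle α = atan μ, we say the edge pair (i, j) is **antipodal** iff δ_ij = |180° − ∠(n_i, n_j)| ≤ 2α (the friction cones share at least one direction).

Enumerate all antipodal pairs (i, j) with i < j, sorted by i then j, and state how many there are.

count = 3; pairs: (0,2), (0,3), (1,3)

α = atan 0.75 = 36.87°;  2α = 73.74°
n_0 = (+0.4794, -0.8776)
n_1 = (+0.8276, +0.5613)
n_2 = (-0.6866, +0.7270)
n_3 = (-0.9690, +0.2470)
  (0,1): δ = 84.50°  ·
  (0,2): δ = 14.72°  ✓
  (0,3): δ = 47.05°  ✓
  (1,2): δ = 80.78°  ·
  (1,3): δ = 48.45°  ✓
  (2,3): δ = 147.66°  ·
antipodal pairs: 3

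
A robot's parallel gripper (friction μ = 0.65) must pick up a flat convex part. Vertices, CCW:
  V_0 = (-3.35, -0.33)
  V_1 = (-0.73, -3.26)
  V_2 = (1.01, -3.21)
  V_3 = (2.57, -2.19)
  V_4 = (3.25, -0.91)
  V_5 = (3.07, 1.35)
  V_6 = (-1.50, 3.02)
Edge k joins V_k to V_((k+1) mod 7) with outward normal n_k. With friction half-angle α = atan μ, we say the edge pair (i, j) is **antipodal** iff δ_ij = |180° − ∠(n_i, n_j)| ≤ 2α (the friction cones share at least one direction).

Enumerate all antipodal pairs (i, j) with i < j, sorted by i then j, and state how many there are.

count = 8; pairs: (0,4), (0,5), (1,5), (1,6), (2,5), (2,6), (3,6), (4,6)

α = atan 0.65 = 33.02°;  2α = 66.05°
n_0 = (-0.7454, -0.6666)
n_1 = (+0.0287, -0.9996)
n_2 = (+0.5472, -0.8370)
n_3 = (+0.8831, -0.4692)
n_4 = (+0.9968, +0.0794)
n_5 = (+0.3432, +0.9393)
n_6 = (-0.8754, +0.4834)
  (0,1): δ = 130.16°  ·
  (0,2): δ = 98.62°  ·
  (0,3): δ = 69.78°  ·
  (0,4): δ = 37.25°  ✓
  (0,5): δ = 28.12°  ✓
  (0,6): δ = 109.29°  ·
  (1,2): δ = 148.47°  ·
  (1,3): δ = 119.63°  ·
  (1,4): δ = 87.09°  ·
  (1,5): δ = 21.72°  ✓
  (1,6): δ = 59.44°  ✓
  (2,3): δ = 151.16°  ·
  (2,4): δ = 118.62°  ·
  (2,5): δ = 53.25°  ✓
  (2,6): δ = 27.91°  ✓
  (3,4): δ = 147.47°  ·
  (3,5): δ = 82.09°  ·
  (3,6): δ = 0.93°  ✓
  (4,5): δ = 114.63°  ·
  (4,6): δ = 33.46°  ✓
  (5,6): δ = 98.84°  ·
antipodal pairs: 8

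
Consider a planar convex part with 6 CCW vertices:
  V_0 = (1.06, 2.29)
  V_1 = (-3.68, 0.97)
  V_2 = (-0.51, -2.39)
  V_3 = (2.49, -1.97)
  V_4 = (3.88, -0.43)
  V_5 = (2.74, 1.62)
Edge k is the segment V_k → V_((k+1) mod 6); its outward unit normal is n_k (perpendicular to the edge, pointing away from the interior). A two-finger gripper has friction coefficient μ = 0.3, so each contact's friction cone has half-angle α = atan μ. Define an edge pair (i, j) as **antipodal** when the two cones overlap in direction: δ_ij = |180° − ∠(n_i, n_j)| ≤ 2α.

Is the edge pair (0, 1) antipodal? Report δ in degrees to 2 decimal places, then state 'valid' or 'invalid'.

δ = 62.23°, invalid

α = atan 0.3 = 16.70°;  2α = 33.40°
edge 0: e_0 = (-4.74, -1.32);  n_0 = (-0.2683, +0.9633)
edge 1: e_1 = (+3.17, -3.36);  n_1 = (-0.7274, -0.6862)
∠(n_0, n_1) = 117.77°
δ = |180° − 117.77°| = 62.23°
62.23° > 2α = 33.40°  →  invalid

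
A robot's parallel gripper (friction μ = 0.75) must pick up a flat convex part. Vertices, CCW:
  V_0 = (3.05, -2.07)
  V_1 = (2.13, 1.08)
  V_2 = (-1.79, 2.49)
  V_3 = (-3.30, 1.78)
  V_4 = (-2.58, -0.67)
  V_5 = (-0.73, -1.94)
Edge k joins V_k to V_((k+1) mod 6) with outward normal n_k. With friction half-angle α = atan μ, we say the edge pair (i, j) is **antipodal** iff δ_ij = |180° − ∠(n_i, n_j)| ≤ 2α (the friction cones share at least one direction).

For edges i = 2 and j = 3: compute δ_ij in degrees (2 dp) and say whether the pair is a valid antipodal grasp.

α = atan 0.75 = 36.87°;  2α = 73.74°
edge 2: e_2 = (-1.51, -0.71);  n_2 = (-0.4255, +0.9050)
edge 3: e_3 = (+0.72, -2.45);  n_3 = (-0.9594, -0.2820)
∠(n_2, n_3) = 81.19°
δ = |180° − 81.19°| = 98.81°
98.81° > 2α = 73.74°  →  invalid

δ = 98.81°, invalid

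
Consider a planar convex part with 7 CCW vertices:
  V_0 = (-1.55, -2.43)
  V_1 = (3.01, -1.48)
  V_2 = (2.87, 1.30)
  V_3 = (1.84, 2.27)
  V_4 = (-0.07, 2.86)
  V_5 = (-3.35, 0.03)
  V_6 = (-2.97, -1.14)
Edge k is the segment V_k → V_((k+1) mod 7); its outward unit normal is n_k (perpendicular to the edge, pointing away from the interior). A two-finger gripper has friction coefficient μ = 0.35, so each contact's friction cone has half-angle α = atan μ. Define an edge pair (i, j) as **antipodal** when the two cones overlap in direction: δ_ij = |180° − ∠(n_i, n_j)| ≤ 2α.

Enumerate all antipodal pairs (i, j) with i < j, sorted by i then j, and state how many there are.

count = 6; pairs: (0,3), (0,4), (1,5), (2,5), (2,6), (3,6)

α = atan 0.35 = 19.29°;  2α = 38.58°
n_0 = (+0.2040, -0.9790)
n_1 = (+0.9987, +0.0503)
n_2 = (+0.6856, +0.7280)
n_3 = (+0.2951, +0.9555)
n_4 = (-0.6533, +0.7571)
n_5 = (-0.9511, -0.3089)
n_6 = (-0.6724, -0.7402)
  (0,1): δ = 98.89°  ·
  (0,2): δ = 55.05°  ·
  (0,3): δ = 28.93°  ✓
  (0,4): δ = 29.02°  ✓
  (0,5): δ = 96.22°  ·
  (0,6): δ = 125.98°  ·
  (1,2): δ = 136.16°  ·
  (1,3): δ = 110.05°  ·
  (1,4): δ = 52.10°  ·
  (1,5): δ = 15.11°  ✓
  (1,6): δ = 44.86°  ·
  (2,3): δ = 153.88°  ·
  (2,4): δ = 95.93°  ·
  (2,5): δ = 28.73°  ✓
  (2,6): δ = 1.03°  ✓
  (3,4): δ = 122.05°  ·
  (3,5): δ = 54.84°  ·
  (3,6): δ = 25.09°  ✓
  (4,5): δ = 112.79°  ·
  (4,6): δ = 83.04°  ·
  (5,6): δ = 150.25°  ·
antipodal pairs: 6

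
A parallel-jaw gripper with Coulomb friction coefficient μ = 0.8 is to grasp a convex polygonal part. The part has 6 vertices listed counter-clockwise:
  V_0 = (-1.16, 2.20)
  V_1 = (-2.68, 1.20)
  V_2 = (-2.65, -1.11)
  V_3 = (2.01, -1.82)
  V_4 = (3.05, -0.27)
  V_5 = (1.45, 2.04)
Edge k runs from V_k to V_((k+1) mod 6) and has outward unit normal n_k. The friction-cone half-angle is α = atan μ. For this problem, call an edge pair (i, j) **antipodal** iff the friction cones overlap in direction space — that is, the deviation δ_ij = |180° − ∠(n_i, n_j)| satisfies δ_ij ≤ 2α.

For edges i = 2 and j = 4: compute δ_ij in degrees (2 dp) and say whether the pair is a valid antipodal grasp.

δ = 46.63°, valid

α = atan 0.8 = 38.66°;  2α = 77.32°
edge 2: e_2 = (+4.66, -0.71);  n_2 = (-0.1506, -0.9886)
edge 4: e_4 = (-1.60, +2.31);  n_4 = (+0.8221, +0.5694)
∠(n_2, n_4) = 133.37°
δ = |180° − 133.37°| = 46.63°
46.63° ≤ 2α = 77.32°  →  valid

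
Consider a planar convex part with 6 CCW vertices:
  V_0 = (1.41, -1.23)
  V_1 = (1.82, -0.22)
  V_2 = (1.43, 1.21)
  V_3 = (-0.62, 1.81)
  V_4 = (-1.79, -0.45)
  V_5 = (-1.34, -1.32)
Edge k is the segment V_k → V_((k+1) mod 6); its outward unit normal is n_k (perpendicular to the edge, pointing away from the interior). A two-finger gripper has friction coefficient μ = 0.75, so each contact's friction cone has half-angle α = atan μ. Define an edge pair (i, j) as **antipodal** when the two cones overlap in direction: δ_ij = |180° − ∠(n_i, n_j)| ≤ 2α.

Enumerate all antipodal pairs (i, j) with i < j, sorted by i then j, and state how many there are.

count = 7; pairs: (0,3), (0,4), (1,3), (1,4), (2,4), (2,5), (3,5)

α = atan 0.75 = 36.87°;  2α = 73.74°
n_0 = (+0.9266, -0.3761)
n_1 = (+0.9648, +0.2631)
n_2 = (+0.2809, +0.9597)
n_3 = (-0.8881, +0.4597)
n_4 = (-0.8882, -0.4594)
n_5 = (+0.0327, -0.9995)
  (0,1): δ = 142.65°  ·
  (0,2): δ = 84.22°  ·
  (0,3): δ = 5.28°  ✓
  (0,4): δ = 49.44°  ✓
  (0,5): δ = 113.97°  ·
  (1,2): δ = 121.57°  ·
  (1,3): δ = 42.63°  ✓
  (1,4): δ = 12.09°  ✓
  (1,5): δ = 76.62°  ·
  (2,3): δ = 101.06°  ·
  (2,4): δ = 46.34°  ✓
  (2,5): δ = 18.19°  ✓
  (3,4): δ = 125.28°  ·
  (3,5): δ = 60.75°  ✓
  (4,5): δ = 115.48°  ·
antipodal pairs: 7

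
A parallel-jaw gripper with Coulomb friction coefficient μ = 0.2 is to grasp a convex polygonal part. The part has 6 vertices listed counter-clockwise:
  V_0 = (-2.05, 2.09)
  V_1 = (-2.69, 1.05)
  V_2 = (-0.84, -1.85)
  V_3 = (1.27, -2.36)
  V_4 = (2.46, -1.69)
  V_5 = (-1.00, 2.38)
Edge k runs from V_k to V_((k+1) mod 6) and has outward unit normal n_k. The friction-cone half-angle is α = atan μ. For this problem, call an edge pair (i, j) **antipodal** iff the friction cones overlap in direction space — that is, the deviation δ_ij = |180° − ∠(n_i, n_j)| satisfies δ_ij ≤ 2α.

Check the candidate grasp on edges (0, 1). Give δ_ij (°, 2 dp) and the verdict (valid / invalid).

δ = 115.86°, invalid

α = atan 0.2 = 11.31°;  2α = 22.62°
edge 0: e_0 = (-0.64, -1.04);  n_0 = (-0.8517, +0.5241)
edge 1: e_1 = (+1.85, -2.90);  n_1 = (-0.8431, -0.5378)
∠(n_0, n_1) = 64.14°
δ = |180° − 64.14°| = 115.86°
115.86° > 2α = 22.62°  →  invalid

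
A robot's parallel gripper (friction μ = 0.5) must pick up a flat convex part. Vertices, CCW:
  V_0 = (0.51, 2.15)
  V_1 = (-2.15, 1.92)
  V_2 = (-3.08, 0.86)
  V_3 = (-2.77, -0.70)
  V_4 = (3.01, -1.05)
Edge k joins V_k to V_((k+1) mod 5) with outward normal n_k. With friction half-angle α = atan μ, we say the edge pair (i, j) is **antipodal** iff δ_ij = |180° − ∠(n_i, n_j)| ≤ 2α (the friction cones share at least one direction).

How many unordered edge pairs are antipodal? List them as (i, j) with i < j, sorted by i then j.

count = 4; pairs: (0,3), (1,3), (2,4), (3,4)

α = atan 0.5 = 26.57°;  2α = 53.13°
n_0 = (-0.0861, +0.9963)
n_1 = (-0.7517, +0.6595)
n_2 = (-0.9808, -0.1949)
n_3 = (-0.0604, -0.9982)
n_4 = (+0.7880, +0.6156)
  (0,1): δ = 136.20°  ·
  (0,2): δ = 83.70°  ·
  (0,3): δ = 8.41°  ✓
  (0,4): δ = 123.06°  ·
  (1,2): δ = 127.50°  ·
  (1,3): δ = 52.20°  ✓
  (1,4): δ = 79.26°  ·
  (2,3): δ = 104.70°  ·
  (2,4): δ = 26.76°  ✓
  (3,4): δ = 48.54°  ✓
antipodal pairs: 4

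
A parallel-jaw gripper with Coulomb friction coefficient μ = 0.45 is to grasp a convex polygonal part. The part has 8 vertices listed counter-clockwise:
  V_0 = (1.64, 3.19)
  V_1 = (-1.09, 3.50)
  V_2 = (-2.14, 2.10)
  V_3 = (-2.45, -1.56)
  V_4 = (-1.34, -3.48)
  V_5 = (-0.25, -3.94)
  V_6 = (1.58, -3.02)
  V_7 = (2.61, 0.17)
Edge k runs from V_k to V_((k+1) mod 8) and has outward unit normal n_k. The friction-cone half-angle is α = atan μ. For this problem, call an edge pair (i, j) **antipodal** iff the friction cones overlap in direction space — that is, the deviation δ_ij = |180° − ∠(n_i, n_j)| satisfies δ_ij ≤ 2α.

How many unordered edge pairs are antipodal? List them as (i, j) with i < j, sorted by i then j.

count = 8; pairs: (0,4), (0,5), (1,5), (1,6), (2,6), (2,7), (3,6), (3,7)

α = atan 0.45 = 24.23°;  2α = 48.46°
n_0 = (+0.1128, +0.9936)
n_1 = (-0.8000, +0.6000)
n_2 = (-0.9964, +0.0844)
n_3 = (-0.8657, -0.5005)
n_4 = (-0.3888, -0.9213)
n_5 = (+0.4492, -0.8934)
n_6 = (+0.9516, -0.3073)
n_7 = (+0.9521, +0.3058)
  (0,1): δ = 120.39°  ·
  (0,2): δ = 88.36°  ·
  (0,3): δ = 53.49°  ·
  (0,4): δ = 16.40°  ✓
  (0,5): δ = 33.17°  ✓
  (0,6): δ = 78.58°  ·
  (0,7): δ = 114.28°  ·
  (1,2): δ = 147.97°  ·
  (1,3): δ = 113.10°  ·
  (1,4): δ = 76.01°  ·
  (1,5): δ = 26.44°  ✓
  (1,6): δ = 18.98°  ✓
  (1,7): δ = 54.68°  ·
  (2,3): δ = 145.13°  ·
  (2,4): δ = 108.04°  ·
  (2,5): δ = 58.47°  ·
  (2,6): δ = 13.05°  ✓
  (2,7): δ = 22.65°  ✓
  (3,4): δ = 142.91°  ·
  (3,5): δ = 93.34°  ·
  (3,6): δ = 47.93°  ✓
  (3,7): δ = 12.23°  ✓
  (4,5): δ = 130.43°  ·
  (4,6): δ = 85.01°  ·
  (4,7): δ = 49.31°  ·
  (5,6): δ = 134.58°  ·
  (5,7): δ = 98.88°  ·
  (6,7): δ = 144.30°  ·
antipodal pairs: 8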